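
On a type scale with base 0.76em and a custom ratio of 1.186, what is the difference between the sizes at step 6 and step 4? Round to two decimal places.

0.61em

Step 4: 0.76 × 1.186⁴ = 1.5037em
Step 6: 0.76 × 1.186⁶ = 2.1151em
Difference: 2.1151 − 1.5037 = 0.6114em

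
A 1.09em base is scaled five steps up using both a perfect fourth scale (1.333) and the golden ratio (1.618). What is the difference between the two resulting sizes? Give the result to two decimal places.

Perfect fourth: 1.09 × 1.333⁵ = 4.5875em
Golden ratio: 1.09 × 1.618⁵ = 12.0870em
Difference: 12.0870 − 4.5875 = 7.4995em

7.50em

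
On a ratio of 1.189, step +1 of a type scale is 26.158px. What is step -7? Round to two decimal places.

26.158 ÷ 1.189⁸ = 26.158 ÷ 3.99443 ≈ 6.549

6.55px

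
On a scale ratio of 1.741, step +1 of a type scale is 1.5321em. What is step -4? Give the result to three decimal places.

The gap is -4 − (1) = -5 steps, so the factor is 1.741^-5.
1.5321 ÷ 1.741⁵ = 1.5321 ÷ 15.99535 ≈ 0.096

0.096em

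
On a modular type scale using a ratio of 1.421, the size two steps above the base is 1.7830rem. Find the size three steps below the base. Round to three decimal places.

0.308rem

The gap is -3 − (2) = -5 steps, so the factor is 1.421^-5.
1.7830 ÷ 1.421⁵ = 1.7830 ÷ 5.79389 ≈ 0.308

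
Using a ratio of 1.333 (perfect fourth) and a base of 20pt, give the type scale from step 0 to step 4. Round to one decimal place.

20.0pt, 26.7pt, 35.5pt, 47.4pt, 63.1pt

Step 0: 20pt
Step 1: 20.0 × 1.333 = 26.7
Step 2: 20.0 × 1.333² = 35.5
Step 3: 20.0 × 1.333³ = 47.4
Step 4: 20.0 × 1.333⁴ = 63.1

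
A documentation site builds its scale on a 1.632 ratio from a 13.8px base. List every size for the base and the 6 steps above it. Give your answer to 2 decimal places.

13.80px, 22.52px, 36.76px, 59.98px, 97.89px, 159.76px, 260.74px

Step 0: 13.8px
Step 1: 13.8 × 1.632 = 22.52
Step 2: 13.8 × 1.632² = 36.76
Step 3: 13.8 × 1.632³ = 59.98
Step 4: 13.8 × 1.632⁴ = 97.89
Step 5: 13.8 × 1.632⁵ = 159.76
Step 6: 13.8 × 1.632⁶ = 260.74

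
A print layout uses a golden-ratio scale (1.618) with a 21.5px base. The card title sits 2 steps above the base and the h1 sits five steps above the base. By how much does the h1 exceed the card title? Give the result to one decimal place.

Step 2: 21.5 × 1.618² = 56.285px
Step 5: 21.5 × 1.618⁵ = 238.414px
Difference: 238.414 − 56.285 = 182.129px

182.1px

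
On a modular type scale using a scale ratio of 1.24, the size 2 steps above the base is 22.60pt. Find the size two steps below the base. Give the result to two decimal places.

9.56pt

The gap is -2 − (2) = -4 steps, so the factor is 1.24^-4.
22.60 ÷ 1.24⁴ = 22.60 ÷ 2.36421 ≈ 9.559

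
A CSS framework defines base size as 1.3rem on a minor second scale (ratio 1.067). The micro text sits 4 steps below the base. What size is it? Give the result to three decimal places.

1.3 ÷ 1.067⁴ = 1.3 ÷ 1.29616 ≈ 1.003

1.003rem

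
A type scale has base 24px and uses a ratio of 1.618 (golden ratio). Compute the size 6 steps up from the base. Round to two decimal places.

Each step on a modular scale multiplies by the ratio, so the size n steps from the base is base × ratioⁿ.
24.0 × 1.618⁶ = 24.0 × 17.94201 ≈ 430.61

430.61px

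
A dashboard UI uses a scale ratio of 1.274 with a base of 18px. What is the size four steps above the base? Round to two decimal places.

47.42px

18.0 × 1.274⁴ = 18.0 × 2.63438 ≈ 47.42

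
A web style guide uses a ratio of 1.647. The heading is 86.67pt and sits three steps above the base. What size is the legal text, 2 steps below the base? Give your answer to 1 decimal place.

7.2pt

86.67 ÷ 1.647⁵ = 86.67 ÷ 12.11903 ≈ 7.152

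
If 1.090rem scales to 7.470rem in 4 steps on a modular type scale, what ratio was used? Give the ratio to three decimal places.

1.618

r⁴ = 7.470 / 1.090, so r = (7.470/1.090)^(1/4).
r = 6.8532^(1/4) ≈ 1.6180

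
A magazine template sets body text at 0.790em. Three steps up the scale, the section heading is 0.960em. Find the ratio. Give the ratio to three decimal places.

r³ = 0.960 / 0.790, so r = (0.960/0.790)^(1/3).
r = 1.2152^(1/3) ≈ 1.0671

1.067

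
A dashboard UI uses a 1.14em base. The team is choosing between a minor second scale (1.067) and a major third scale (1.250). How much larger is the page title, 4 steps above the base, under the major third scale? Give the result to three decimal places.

1.306em

Minor second: 1.14 × 1.067⁴ = 1.47762em
Major third: 1.14 × 1.250⁴ = 2.78320em
Difference: 2.78320 − 1.47762 = 1.30558em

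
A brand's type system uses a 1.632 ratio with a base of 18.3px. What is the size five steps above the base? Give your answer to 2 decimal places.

A modular type scale is a geometric sequence: sizeₙ = base × rⁿ.
18.3 × 1.632⁵ = 18.3 × 11.57713 ≈ 211.86

211.86px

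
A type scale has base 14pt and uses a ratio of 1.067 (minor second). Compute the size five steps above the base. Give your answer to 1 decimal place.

A modular type scale is a geometric sequence: sizeₙ = base × rⁿ.
14.0 × 1.067⁵ = 14.0 × 1.38300 ≈ 19.36

19.4pt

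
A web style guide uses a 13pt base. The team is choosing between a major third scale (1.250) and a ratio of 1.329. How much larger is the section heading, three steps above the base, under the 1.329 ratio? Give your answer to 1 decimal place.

Major third: 13.0 × 1.250³ = 25.391pt
At 1.329: 13.0 × 1.329³ = 30.515pt
Difference: 30.515 − 25.391 = 5.124pt

5.1pt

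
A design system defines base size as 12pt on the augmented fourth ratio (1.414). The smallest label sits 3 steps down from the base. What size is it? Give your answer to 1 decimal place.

4.2pt

Each step on a modular scale multiplies by the ratio, so the size n steps from the base is base × ratioⁿ.
12.0 ÷ 1.414³ = 12.0 ÷ 2.82715 ≈ 4.24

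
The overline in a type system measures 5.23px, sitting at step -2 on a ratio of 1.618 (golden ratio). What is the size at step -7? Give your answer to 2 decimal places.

0.47px

5.23 ÷ 1.618⁵ = 5.23 ÷ 11.08901 ≈ 0.472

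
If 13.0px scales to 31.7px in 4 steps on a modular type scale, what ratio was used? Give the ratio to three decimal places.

1.250

The ratio satisfies 13.0 × r⁴ = 31.7, so r = (31.7 / 13.0)^(1/4).
r = 2.4385^(1/4) ≈ 1.2496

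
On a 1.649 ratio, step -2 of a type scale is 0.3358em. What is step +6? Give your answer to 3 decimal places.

0.3358 × 1.649⁸ = 0.3358 × 54.67204 ≈ 18.359

18.359em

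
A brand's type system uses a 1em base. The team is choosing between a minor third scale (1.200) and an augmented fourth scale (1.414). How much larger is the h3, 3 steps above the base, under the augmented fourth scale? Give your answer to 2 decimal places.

Minor third: 1.0 × 1.200³ = 1.7280em
Augmented fourth: 1.0 × 1.414³ = 2.8271em
Difference: 2.8271 − 1.7280 = 1.0991em

1.10em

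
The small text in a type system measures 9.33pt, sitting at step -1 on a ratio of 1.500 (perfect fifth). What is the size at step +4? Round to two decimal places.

70.85pt

9.33 × 1.500⁵ = 9.33 × 7.59375 ≈ 70.850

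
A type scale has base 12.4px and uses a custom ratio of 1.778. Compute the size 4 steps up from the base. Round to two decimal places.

123.92px

Every step multiplies by the scale ratio.
12.4 × 1.778⁴ = 12.4 × 9.99372 ≈ 123.92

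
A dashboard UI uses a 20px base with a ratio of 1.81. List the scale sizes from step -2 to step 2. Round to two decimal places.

6.10px, 11.05px, 20.00px, 36.20px, 65.52px

Step -2: 20.0 ÷ 1.81² = 6.10
Step -1: 20.0 ÷ 1.81 = 11.05
Step 0: 20px
Step 1: 20.0 × 1.81 = 36.20
Step 2: 20.0 × 1.81² = 65.52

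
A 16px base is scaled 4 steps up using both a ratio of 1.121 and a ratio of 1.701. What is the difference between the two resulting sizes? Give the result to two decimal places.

108.68px

At 1.121: 16.0 × 1.121⁴ = 25.2663px
At 1.701: 16.0 × 1.701⁴ = 133.9483px
Difference: 133.9483 − 25.2663 = 108.6820px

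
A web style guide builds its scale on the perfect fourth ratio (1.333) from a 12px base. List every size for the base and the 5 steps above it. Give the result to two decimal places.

12.00px, 16.00px, 21.32px, 28.42px, 37.89px, 50.50px

Step 0: 12px
Step 1: 12.0 × 1.333 = 16.00
Step 2: 12.0 × 1.333² = 21.32
Step 3: 12.0 × 1.333³ = 28.42
Step 4: 12.0 × 1.333⁴ = 37.89
Step 5: 12.0 × 1.333⁵ = 50.50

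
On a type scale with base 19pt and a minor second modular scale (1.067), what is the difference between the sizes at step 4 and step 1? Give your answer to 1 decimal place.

4.4pt

Step 1: 19.0 × 1.067 = 20.273pt
Step 4: 19.0 × 1.067⁴ = 24.627pt
Difference: 24.627 − 20.273 = 4.354pt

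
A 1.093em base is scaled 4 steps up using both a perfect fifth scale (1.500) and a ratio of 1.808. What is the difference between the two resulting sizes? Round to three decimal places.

6.146em

Perfect fifth: 1.093 × 1.500⁴ = 5.53331em
At 1.808: 1.093 × 1.808⁴ = 11.67922em
Difference: 11.67922 − 5.53331 = 6.14591em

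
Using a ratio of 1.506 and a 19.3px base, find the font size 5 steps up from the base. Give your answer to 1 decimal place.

Each step on a modular scale multiplies by the ratio, so the size n steps from the base is base × ratioⁿ.
19.3 × 1.506⁵ = 19.3 × 7.74684 ≈ 149.51

149.5px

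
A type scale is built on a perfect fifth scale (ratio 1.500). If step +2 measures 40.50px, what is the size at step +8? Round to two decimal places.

461.32px

Moving from step +2 to step +8 is 6 steps up, so multiply by r⁶.
40.50 × 1.500⁶ = 40.50 × 11.39062 ≈ 461.320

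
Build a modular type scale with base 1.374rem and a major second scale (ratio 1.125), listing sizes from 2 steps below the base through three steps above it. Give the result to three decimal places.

Step -2: 1.374 ÷ 1.125² = 1.086
Step -1: 1.374 ÷ 1.125 = 1.221
Step 0: 1.374rem
Step 1: 1.374 × 1.125 = 1.546
Step 2: 1.374 × 1.125² = 1.739
Step 3: 1.374 × 1.125³ = 1.956

1.086rem, 1.221rem, 1.374rem, 1.546rem, 1.739rem, 1.956rem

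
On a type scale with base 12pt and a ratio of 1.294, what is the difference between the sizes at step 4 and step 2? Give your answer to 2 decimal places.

Step 2: 12.0 × 1.294² = 20.0932pt
Step 4: 12.0 × 1.294⁴ = 33.6448pt
Difference: 33.6448 − 20.0932 = 13.5516pt

13.55pt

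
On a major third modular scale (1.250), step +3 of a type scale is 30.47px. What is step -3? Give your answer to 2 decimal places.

30.47 ÷ 1.250⁶ = 30.47 ÷ 3.81470 ≈ 7.988

7.99px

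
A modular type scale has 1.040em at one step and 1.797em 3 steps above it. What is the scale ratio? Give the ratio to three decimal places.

1.200

r³ = 1.797 / 1.040, so r = (1.797/1.040)^(1/3).
r = 1.7279^(1/3) ≈ 1.2000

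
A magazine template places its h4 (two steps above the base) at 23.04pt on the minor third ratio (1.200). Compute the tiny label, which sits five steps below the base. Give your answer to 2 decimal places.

Moving from step +2 to step -5 is 7 steps down, so divide by r⁷.
23.04 ÷ 1.200⁷ = 23.04 ÷ 3.58318 ≈ 6.430

6.43pt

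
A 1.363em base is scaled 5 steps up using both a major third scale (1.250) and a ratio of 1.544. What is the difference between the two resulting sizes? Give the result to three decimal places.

Major third: 1.363 × 1.250⁵ = 4.15955em
At 1.544: 1.363 × 1.544⁵ = 11.96003em
Difference: 11.96003 − 4.15955 = 7.80048em

7.800em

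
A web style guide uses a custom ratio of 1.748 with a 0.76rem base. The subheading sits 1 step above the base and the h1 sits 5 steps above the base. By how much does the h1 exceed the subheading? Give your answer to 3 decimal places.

Step 1: 0.76 × 1.748 = 1.32848rem
Step 5: 0.76 × 1.748⁵ = 12.40283rem
Difference: 12.40283 − 1.32848 = 11.07435rem

11.074rem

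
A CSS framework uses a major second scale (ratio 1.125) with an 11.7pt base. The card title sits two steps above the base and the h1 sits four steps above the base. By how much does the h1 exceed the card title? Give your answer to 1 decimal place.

3.9pt

Step 2: 11.7 × 1.125² = 14.808pt
Step 4: 11.7 × 1.125⁴ = 18.741pt
Difference: 18.741 − 14.808 = 3.933pt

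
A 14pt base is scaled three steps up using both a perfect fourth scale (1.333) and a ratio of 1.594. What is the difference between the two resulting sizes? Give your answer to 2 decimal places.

23.54pt

Perfect fourth: 14.0 × 1.333³ = 33.1603pt
At 1.594: 14.0 × 1.594³ = 56.7013pt
Difference: 56.7013 − 33.1603 = 23.5410pt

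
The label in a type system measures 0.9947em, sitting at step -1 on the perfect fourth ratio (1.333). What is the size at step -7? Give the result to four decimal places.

0.1773em

0.9947 ÷ 1.333⁶ = 0.9947 ÷ 5.61023 ≈ 0.1773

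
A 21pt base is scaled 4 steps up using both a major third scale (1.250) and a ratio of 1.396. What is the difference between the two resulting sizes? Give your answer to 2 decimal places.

28.49pt

Major third: 21.0 × 1.250⁴ = 51.2695pt
At 1.396: 21.0 × 1.396⁴ = 79.7556pt
Difference: 79.7556 − 51.2695 = 28.4861pt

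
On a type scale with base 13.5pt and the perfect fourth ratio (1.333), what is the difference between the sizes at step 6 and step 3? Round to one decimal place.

Step 3: 13.5 × 1.333³ = 31.976pt
Step 6: 13.5 × 1.333⁶ = 75.738pt
Difference: 75.738 − 31.976 = 43.762pt

43.8pt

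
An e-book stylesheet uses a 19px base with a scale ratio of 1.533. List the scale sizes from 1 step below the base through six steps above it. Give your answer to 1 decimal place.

Step -1: 19.0 ÷ 1.533 = 12.4
Step 0: 19px
Step 1: 19.0 × 1.533 = 29.1
Step 2: 19.0 × 1.533² = 44.7
Step 3: 19.0 × 1.533³ = 68.5
Step 4: 19.0 × 1.533⁴ = 104.9
Step 5: 19.0 × 1.533⁵ = 160.9
Step 6: 19.0 × 1.533⁶ = 246.6

12.4px, 19.0px, 29.1px, 44.7px, 68.5px, 104.9px, 160.9px, 246.6px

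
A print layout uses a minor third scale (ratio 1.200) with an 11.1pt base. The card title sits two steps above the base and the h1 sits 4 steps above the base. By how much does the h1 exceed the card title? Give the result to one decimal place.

Step 2: 11.1 × 1.200² = 15.984pt
Step 4: 11.1 × 1.200⁴ = 23.017pt
Difference: 23.017 − 15.984 = 7.033pt

7.0pt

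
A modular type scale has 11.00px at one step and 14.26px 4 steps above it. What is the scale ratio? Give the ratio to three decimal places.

1.067

r⁴ = 14.26 / 11.00, so r = (14.26/11.00)^(1/4).
r = 1.2964^(1/4) ≈ 1.0670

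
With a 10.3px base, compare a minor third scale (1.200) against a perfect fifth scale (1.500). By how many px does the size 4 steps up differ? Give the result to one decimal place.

30.8px

Minor third: 10.3 × 1.200⁴ = 21.358px
Perfect fifth: 10.3 × 1.500⁴ = 52.144px
Difference: 52.144 − 21.358 = 30.786px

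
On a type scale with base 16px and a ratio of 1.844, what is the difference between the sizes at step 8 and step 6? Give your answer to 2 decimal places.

Step 6: 16.0 × 1.844⁶ = 629.0505px
Step 8: 16.0 × 1.844⁸ = 2138.9829px
Difference: 2138.9829 − 629.0505 = 1509.9324px

1509.93px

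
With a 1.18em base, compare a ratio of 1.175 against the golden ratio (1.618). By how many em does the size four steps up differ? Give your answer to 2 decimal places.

5.84em

At 1.175: 1.18 × 1.175⁴ = 2.2492em
Golden ratio: 1.18 × 1.618⁴ = 8.0872em
Difference: 8.0872 − 2.2492 = 5.8380em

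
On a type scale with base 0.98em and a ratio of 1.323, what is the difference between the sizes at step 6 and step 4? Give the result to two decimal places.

Step 4: 0.98 × 1.323⁴ = 3.0024em
Step 6: 0.98 × 1.323⁶ = 5.2552em
Difference: 5.2552 − 3.0024 = 2.2528em

2.25em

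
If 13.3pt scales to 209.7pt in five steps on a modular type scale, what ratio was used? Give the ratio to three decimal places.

1.736

r⁵ = 209.7 / 13.3, so r = (209.7/13.3)^(1/5).
r = 15.7669^(1/5) ≈ 1.7360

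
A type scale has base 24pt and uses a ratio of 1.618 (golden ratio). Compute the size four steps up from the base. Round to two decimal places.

164.48pt

Every step multiplies by the scale ratio.
24.0 × 1.618⁴ = 24.0 × 6.85353 ≈ 164.48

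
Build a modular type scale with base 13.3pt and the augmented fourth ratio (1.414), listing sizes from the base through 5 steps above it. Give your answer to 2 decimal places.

Step 0: 13.3pt
Step 1: 13.3 × 1.414 = 18.81
Step 2: 13.3 × 1.414² = 26.59
Step 3: 13.3 × 1.414³ = 37.60
Step 4: 13.3 × 1.414⁴ = 53.17
Step 5: 13.3 × 1.414⁵ = 75.18

13.30pt, 18.81pt, 26.59pt, 37.60pt, 53.17pt, 75.18pt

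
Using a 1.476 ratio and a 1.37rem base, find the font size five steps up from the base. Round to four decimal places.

9.5974rem

A modular type scale is a geometric sequence: sizeₙ = base × rⁿ.
1.37 × 1.476⁵ = 1.37 × 7.00538 ≈ 9.5974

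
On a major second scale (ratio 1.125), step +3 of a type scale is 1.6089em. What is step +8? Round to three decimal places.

1.6089 × 1.125⁵ = 1.6089 × 1.80203 ≈ 2.899

2.899em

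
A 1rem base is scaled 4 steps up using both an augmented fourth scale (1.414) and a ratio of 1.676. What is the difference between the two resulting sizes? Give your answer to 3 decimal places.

3.893rem

Augmented fourth: 1.0 × 1.414⁴ = 3.99758rem
At 1.676: 1.0 × 1.676⁴ = 7.89035rem
Difference: 7.89035 − 3.99758 = 3.89277rem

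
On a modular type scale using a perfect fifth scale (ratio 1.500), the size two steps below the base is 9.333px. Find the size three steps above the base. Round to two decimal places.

70.87px

Moving from step -2 to step +3 is 5 steps up, so multiply by r⁵.
9.333 × 1.500⁵ = 9.333 × 7.59375 ≈ 70.872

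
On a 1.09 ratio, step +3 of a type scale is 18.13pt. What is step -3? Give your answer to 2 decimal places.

10.81pt

18.13 ÷ 1.09⁶ = 18.13 ÷ 1.67710 ≈ 10.810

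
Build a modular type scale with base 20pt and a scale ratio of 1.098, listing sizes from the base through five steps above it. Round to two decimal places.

Step 0: 20pt
Step 1: 20.0 × 1.098 = 21.96
Step 2: 20.0 × 1.098² = 24.11
Step 3: 20.0 × 1.098³ = 26.48
Step 4: 20.0 × 1.098⁴ = 29.07
Step 5: 20.0 × 1.098⁵ = 31.92

20.00pt, 21.96pt, 24.11pt, 26.48pt, 29.07pt, 31.92pt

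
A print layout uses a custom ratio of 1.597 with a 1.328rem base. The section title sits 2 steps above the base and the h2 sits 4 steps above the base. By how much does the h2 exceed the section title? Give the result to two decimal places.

5.25rem

Step 2: 1.328 × 1.597² = 3.3869rem
Step 4: 1.328 × 1.597⁴ = 8.6381rem
Difference: 8.6381 − 3.3869 = 5.2512rem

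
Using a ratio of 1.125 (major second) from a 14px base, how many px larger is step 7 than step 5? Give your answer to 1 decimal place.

6.7px

Step 5: 14.0 × 1.125⁵ = 25.228px
Step 7: 14.0 × 1.125⁷ = 31.930px
Difference: 31.930 − 25.228 = 6.702px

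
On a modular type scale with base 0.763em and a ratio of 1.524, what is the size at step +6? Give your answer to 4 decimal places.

9.5595em

Every step multiplies by the scale ratio.
0.763 × 1.524⁶ = 0.763 × 12.52881 ≈ 9.5595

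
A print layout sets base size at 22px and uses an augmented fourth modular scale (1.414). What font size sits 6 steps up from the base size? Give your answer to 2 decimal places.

Every step multiplies by the scale ratio.
22.0 × 1.414⁶ = 22.0 × 7.99275 ≈ 175.84

175.84px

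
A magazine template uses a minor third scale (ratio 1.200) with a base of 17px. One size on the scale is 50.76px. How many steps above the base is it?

1.200ⁿ = 50.76 / 17 = 2.9859
n = ln(2.9859) / ln(1.200) = 1.0939 / 0.1823 ≈ 6.00

6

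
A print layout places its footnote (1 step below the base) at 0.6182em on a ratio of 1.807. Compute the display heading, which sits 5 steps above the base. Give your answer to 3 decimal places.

21.522em

0.6182 × 1.807⁶ = 0.6182 × 34.81360 ≈ 21.522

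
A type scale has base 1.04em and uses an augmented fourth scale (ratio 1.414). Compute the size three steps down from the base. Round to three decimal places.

1.04 ÷ 1.414³ = 1.04 ÷ 2.82715 ≈ 0.368

0.368em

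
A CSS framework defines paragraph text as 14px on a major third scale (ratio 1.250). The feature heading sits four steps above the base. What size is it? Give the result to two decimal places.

14.0 × 1.250⁴ = 14.0 × 2.44141 ≈ 34.18

34.18px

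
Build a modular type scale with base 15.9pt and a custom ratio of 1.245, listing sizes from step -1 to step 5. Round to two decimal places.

Step -1: 15.9 ÷ 1.245 = 12.77
Step 0: 15.9pt
Step 1: 15.9 × 1.245 = 19.80
Step 2: 15.9 × 1.245² = 24.65
Step 3: 15.9 × 1.245³ = 30.68
Step 4: 15.9 × 1.245⁴ = 38.20
Step 5: 15.9 × 1.245⁵ = 47.56

12.77pt, 15.90pt, 19.80pt, 24.65pt, 30.68pt, 38.20pt, 47.56pt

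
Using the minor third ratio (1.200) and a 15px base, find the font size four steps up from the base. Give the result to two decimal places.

31.10px

15.0 × 1.200⁴ = 15.0 × 2.07360 ≈ 31.10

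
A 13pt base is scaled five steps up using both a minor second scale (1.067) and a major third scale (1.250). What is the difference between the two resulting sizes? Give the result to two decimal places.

Minor second: 13.0 × 1.067⁵ = 17.9790pt
Major third: 13.0 × 1.250⁵ = 39.6729pt
Difference: 39.6729 − 17.9790 = 21.6939pt

21.69pt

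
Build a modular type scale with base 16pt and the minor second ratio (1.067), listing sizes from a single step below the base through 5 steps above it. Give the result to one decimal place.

Step -1: 16.0 ÷ 1.067 = 15.0
Step 0: 16pt
Step 1: 16.0 × 1.067 = 17.1
Step 2: 16.0 × 1.067² = 18.2
Step 3: 16.0 × 1.067³ = 19.4
Step 4: 16.0 × 1.067⁴ = 20.7
Step 5: 16.0 × 1.067⁵ = 22.1

15.0pt, 16.0pt, 17.1pt, 18.2pt, 19.4pt, 20.7pt, 22.1pt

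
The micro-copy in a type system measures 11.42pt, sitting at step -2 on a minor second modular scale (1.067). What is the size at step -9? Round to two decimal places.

7.25pt

The gap is -9 − (-2) = -7 steps, so the factor is 1.067^-7.
11.42 ÷ 1.067⁷ = 11.42 ÷ 1.57453 ≈ 7.253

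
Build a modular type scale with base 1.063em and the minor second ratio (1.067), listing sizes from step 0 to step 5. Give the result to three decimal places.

Step 0: 1.063em
Step 1: 1.063 × 1.067 = 1.134
Step 2: 1.063 × 1.067² = 1.210
Step 3: 1.063 × 1.067³ = 1.291
Step 4: 1.063 × 1.067⁴ = 1.378
Step 5: 1.063 × 1.067⁵ = 1.470

1.063em, 1.134em, 1.210em, 1.291em, 1.378em, 1.470em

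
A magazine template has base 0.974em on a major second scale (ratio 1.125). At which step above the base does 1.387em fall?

1.125ⁿ = 1.387 / 0.974 = 1.4240
n = ln(1.4240) / ln(1.125) = 0.3535 / 0.1178 ≈ 3.00

3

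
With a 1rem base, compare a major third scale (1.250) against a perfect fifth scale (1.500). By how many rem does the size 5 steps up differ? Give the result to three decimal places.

4.542rem

Major third: 1.0 × 1.250⁵ = 3.05176rem
Perfect fifth: 1.0 × 1.500⁵ = 7.59375rem
Difference: 7.59375 − 3.05176 = 4.54199rem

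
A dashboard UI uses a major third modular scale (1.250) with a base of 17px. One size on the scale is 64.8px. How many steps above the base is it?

1.250ⁿ = 64.8 / 17 = 3.8118
n = ln(3.8118) / ln(1.250) = 1.3381 / 0.2231 ≈ 6.00

6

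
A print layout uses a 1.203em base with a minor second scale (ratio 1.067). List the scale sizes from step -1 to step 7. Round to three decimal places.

Step -1: 1.203 ÷ 1.067 = 1.127
Step 0: 1.203em
Step 1: 1.203 × 1.067 = 1.284
Step 2: 1.203 × 1.067² = 1.370
Step 3: 1.203 × 1.067³ = 1.461
Step 4: 1.203 × 1.067⁴ = 1.559
Step 5: 1.203 × 1.067⁵ = 1.664
Step 6: 1.203 × 1.067⁶ = 1.775
Step 7: 1.203 × 1.067⁷ = 1.894

1.127em, 1.203em, 1.284em, 1.370em, 1.461em, 1.559em, 1.664em, 1.775em, 1.894em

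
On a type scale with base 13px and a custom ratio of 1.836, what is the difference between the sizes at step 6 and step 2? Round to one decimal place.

454.1px

Step 2: 13.0 × 1.836² = 43.822px
Step 6: 13.0 × 1.836⁶ = 497.943px
Difference: 497.943 − 43.822 = 454.121px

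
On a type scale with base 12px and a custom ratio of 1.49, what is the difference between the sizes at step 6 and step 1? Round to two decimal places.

Step 1: 12.0 × 1.49 = 17.8800px
Step 6: 12.0 × 1.49⁶ = 131.3103px
Difference: 131.3103 − 17.8800 = 113.4303px

113.43px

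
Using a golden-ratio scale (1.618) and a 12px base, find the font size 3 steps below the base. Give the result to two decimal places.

Each step on a modular scale multiplies by the ratio, so the size n steps from the base is base × ratioⁿ.
12.0 ÷ 1.618³ = 12.0 ÷ 4.23580 ≈ 2.83

2.83px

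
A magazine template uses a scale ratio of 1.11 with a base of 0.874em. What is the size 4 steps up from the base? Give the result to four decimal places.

0.874 × 1.11⁴ = 0.874 × 1.51807 ≈ 1.3268

1.3268em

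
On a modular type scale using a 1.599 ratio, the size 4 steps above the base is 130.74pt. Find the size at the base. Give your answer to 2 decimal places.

The gap is 0 − (4) = -4 steps, so the factor is 1.599^-4.
130.74 ÷ 1.599⁴ = 130.74 ÷ 6.53723 ≈ 19.999

20.00pt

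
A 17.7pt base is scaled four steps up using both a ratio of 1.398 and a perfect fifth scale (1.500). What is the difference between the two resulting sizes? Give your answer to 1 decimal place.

22.0pt

At 1.398: 17.7 × 1.398⁴ = 67.609pt
Perfect fifth: 17.7 × 1.500⁴ = 89.606pt
Difference: 89.606 − 67.609 = 21.997pt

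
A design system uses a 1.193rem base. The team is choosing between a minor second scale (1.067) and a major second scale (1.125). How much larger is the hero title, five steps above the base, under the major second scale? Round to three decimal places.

0.500rem

Minor second: 1.193 × 1.067⁵ = 1.64992rem
Major second: 1.193 × 1.125⁵ = 2.14982rem
Difference: 2.14982 − 1.64992 = 0.49990rem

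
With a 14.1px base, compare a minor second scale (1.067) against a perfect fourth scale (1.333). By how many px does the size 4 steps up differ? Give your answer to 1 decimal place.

Minor second: 14.1 × 1.067⁴ = 18.276px
Perfect fourth: 14.1 × 1.333⁴ = 44.518px
Difference: 44.518 − 18.276 = 26.242px

26.2px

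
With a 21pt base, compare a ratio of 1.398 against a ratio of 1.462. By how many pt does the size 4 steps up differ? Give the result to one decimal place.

At 1.398: 21.0 × 1.398⁴ = 80.214pt
At 1.462: 21.0 × 1.462⁴ = 95.942pt
Difference: 95.942 − 80.214 = 15.728pt

15.7pt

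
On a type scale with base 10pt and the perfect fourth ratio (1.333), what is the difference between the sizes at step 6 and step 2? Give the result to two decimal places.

38.33pt

Step 2: 10.0 × 1.333² = 17.7689pt
Step 6: 10.0 × 1.333⁶ = 56.1023pt
Difference: 56.1023 − 17.7689 = 38.3334pt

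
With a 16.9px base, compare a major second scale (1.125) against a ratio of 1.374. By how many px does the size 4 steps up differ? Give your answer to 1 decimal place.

Major second: 16.9 × 1.125⁴ = 27.071px
At 1.374: 16.9 × 1.374⁴ = 60.233px
Difference: 60.233 − 27.071 = 33.162px

33.2px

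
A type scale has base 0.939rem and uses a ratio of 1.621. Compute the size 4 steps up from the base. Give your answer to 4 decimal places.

6.4833rem

0.939 × 1.621⁴ = 0.939 × 6.90450 ≈ 6.4833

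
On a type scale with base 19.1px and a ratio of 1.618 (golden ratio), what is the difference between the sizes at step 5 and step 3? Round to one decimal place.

Step 3: 19.1 × 1.618³ = 80.904px
Step 5: 19.1 × 1.618⁵ = 211.800px
Difference: 211.800 − 80.904 = 130.896px

130.9px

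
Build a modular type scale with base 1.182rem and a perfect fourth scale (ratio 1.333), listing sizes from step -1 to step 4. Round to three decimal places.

Step -1: 1.182 ÷ 1.333 = 0.887
Step 0: 1.182rem
Step 1: 1.182 × 1.333 = 1.576
Step 2: 1.182 × 1.333² = 2.100
Step 3: 1.182 × 1.333³ = 2.800
Step 4: 1.182 × 1.333⁴ = 3.732

0.887rem, 1.182rem, 1.576rem, 2.100rem, 2.800rem, 3.732rem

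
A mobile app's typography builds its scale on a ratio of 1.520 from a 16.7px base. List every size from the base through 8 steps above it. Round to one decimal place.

Step 0: 16.7px
Step 1: 16.7 × 1.520 = 25.4
Step 2: 16.7 × 1.520² = 38.6
Step 3: 16.7 × 1.520³ = 58.6
Step 4: 16.7 × 1.520⁴ = 89.1
Step 5: 16.7 × 1.520⁵ = 135.5
Step 6: 16.7 × 1.520⁶ = 206.0
Step 7: 16.7 × 1.520⁷ = 313.1
Step 8: 16.7 × 1.520⁸ = 475.8

16.7px, 25.4px, 38.6px, 58.6px, 89.1px, 135.5px, 206.0px, 313.1px, 475.8px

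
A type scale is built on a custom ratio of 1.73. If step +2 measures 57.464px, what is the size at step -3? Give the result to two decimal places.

57.464 ÷ 1.73⁵ = 57.464 ÷ 15.49639 ≈ 3.708

3.71px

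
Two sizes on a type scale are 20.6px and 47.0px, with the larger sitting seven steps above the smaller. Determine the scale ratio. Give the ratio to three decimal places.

1.125

r⁷ = 47.0 / 20.6, so r = (47.0/20.6)^(1/7).
r = 2.2816^(1/7) ≈ 1.1251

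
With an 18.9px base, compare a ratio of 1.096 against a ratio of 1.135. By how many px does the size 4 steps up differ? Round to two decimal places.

At 1.096: 18.9 × 1.096⁴ = 27.2712px
At 1.135: 18.9 × 1.135⁴ = 31.3650px
Difference: 31.3650 − 27.2712 = 4.0938px

4.09px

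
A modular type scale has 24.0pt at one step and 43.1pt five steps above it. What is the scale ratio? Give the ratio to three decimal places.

The ratio satisfies 24.0 × r⁵ = 43.1, so r = (43.1 / 24.0)^(1/5).
r = 1.7958^(1/5) ≈ 1.1242

1.124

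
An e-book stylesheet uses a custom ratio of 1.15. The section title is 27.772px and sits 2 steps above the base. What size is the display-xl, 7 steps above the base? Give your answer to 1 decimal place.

55.9px

27.772 × 1.15⁵ = 27.772 × 2.01136 ≈ 55.859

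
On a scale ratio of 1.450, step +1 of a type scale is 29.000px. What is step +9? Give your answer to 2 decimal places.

29.000 × 1.450⁸ = 29.000 × 19.54088 ≈ 566.685

566.69px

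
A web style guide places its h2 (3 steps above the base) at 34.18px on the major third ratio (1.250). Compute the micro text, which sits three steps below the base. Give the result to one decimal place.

Moving from step +3 to step -3 is 6 steps down, so divide by r⁶.
34.18 ÷ 1.250⁶ = 34.18 ÷ 3.81470 ≈ 8.960

9.0px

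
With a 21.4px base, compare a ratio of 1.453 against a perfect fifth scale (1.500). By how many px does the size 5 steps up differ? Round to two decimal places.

23.91px

At 1.453: 21.4 × 1.453⁵ = 138.5932px
Perfect fifth: 21.4 × 1.500⁵ = 162.5062px
Difference: 162.5062 − 138.5932 = 23.9130px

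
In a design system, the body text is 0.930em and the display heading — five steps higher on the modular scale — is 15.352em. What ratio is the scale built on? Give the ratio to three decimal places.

1.752

r⁵ = 15.352 / 0.930, so r = (15.352/0.930)^(1/5).
r = 16.5075^(1/5) ≈ 1.7520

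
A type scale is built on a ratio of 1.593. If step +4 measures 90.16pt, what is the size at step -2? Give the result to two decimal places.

The gap is -2 − (4) = -6 steps, so the factor is 1.593^-6.
90.16 ÷ 1.593⁶ = 90.16 ÷ 16.34160 ≈ 5.517

5.52pt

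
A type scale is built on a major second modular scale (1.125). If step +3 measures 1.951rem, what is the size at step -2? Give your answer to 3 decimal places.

1.083rem

1.951 ÷ 1.125⁵ = 1.951 ÷ 1.80203 ≈ 1.083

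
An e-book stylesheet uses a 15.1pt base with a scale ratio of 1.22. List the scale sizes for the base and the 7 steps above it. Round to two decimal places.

Step 0: 15.1pt
Step 1: 15.1 × 1.22 = 18.42
Step 2: 15.1 × 1.22² = 22.47
Step 3: 15.1 × 1.22³ = 27.42
Step 4: 15.1 × 1.22⁴ = 33.45
Step 5: 15.1 × 1.22⁵ = 40.81
Step 6: 15.1 × 1.22⁶ = 49.79
Step 7: 15.1 × 1.22⁷ = 60.74

15.10pt, 18.42pt, 22.47pt, 27.42pt, 33.45pt, 40.81pt, 49.79pt, 60.74pt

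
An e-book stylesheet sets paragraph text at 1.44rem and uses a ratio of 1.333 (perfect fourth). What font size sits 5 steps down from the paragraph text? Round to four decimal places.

0.3421rem

Each step on a modular scale multiplies by the ratio, so the size n steps from the base is base × ratioⁿ.
1.44 ÷ 1.333⁵ = 1.44 ÷ 4.20873 ≈ 0.3421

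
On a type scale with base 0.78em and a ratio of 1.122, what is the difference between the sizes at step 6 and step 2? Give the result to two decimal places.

0.57em

Step 2: 0.78 × 1.122² = 0.9819em
Step 6: 0.78 × 1.122⁶ = 1.5562em
Difference: 1.5562 − 0.9819 = 0.5743em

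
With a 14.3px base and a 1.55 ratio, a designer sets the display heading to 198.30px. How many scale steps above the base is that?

6

1.55ⁿ = 198.30 / 14.3 = 13.8671
n = ln(13.8671) / ln(1.55) = 2.6295 / 0.4383 ≈ 6.00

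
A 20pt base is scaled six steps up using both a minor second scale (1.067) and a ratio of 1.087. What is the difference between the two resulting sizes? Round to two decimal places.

3.48pt

Minor second: 20.0 × 1.067⁶ = 29.5132pt
At 1.087: 20.0 × 1.087⁶ = 32.9919pt
Difference: 32.9919 − 29.5132 = 3.4787pt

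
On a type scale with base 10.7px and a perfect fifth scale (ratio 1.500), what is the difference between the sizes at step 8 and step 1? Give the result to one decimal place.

258.2px

Step 1: 10.7 × 1.500 = 16.050px
Step 8: 10.7 × 1.500⁸ = 274.229px
Difference: 274.229 − 16.050 = 258.179px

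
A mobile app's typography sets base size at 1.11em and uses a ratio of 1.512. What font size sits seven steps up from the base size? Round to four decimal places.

20.0533em

Every step multiplies by the scale ratio.
1.11 × 1.512⁷ = 1.11 × 18.06602 ≈ 20.0533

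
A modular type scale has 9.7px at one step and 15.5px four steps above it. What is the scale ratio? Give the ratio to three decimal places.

r⁴ = 15.5 / 9.7, so r = (15.5/9.7)^(1/4).
r = 1.5979^(1/4) ≈ 1.1243

1.124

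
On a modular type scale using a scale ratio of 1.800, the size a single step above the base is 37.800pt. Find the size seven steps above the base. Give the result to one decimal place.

1285.7pt

Moving from step +1 to step +7 is 6 steps up, so multiply by r⁶.
37.800 × 1.800⁶ = 37.800 × 34.01222 ≈ 1285.662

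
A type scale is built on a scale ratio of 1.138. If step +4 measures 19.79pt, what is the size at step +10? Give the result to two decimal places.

42.98pt

19.79 × 1.138⁶ = 19.79 × 2.17197 ≈ 42.983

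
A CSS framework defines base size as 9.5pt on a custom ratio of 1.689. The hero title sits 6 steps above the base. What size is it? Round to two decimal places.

A modular type scale is a geometric sequence: sizeₙ = base × rⁿ.
9.5 × 1.689⁶ = 9.5 × 23.21549 ≈ 220.55

220.55pt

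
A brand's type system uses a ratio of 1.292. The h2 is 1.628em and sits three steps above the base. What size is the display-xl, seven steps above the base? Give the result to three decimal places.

4.536em

The gap is 7 − (3) = 4 steps, so the factor is 1.292^4.
1.628 × 1.292⁴ = 1.628 × 2.78644 ≈ 4.536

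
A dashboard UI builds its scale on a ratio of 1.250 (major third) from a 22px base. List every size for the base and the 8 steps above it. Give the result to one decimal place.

22.0px, 27.5px, 34.4px, 43.0px, 53.7px, 67.1px, 83.9px, 104.9px, 131.1px

Step 0: 22px
Step 1: 22.0 × 1.250 = 27.5
Step 2: 22.0 × 1.250² = 34.4
Step 3: 22.0 × 1.250³ = 43.0
Step 4: 22.0 × 1.250⁴ = 53.7
Step 5: 22.0 × 1.250⁵ = 67.1
Step 6: 22.0 × 1.250⁶ = 83.9
Step 7: 22.0 × 1.250⁷ = 104.9
Step 8: 22.0 × 1.250⁸ = 131.1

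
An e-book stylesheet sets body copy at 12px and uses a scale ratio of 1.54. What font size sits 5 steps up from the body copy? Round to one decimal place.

103.9px

A modular type scale is a geometric sequence: sizeₙ = base × rⁿ.
12.0 × 1.54⁵ = 12.0 × 8.66171 ≈ 103.94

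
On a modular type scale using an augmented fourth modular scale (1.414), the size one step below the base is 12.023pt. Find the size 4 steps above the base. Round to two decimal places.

67.96pt

12.023 × 1.414⁵ = 12.023 × 5.65258 ≈ 67.961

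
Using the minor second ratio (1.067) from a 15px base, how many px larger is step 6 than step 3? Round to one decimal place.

3.9px

Step 3: 15.0 × 1.067³ = 18.222px
Step 6: 15.0 × 1.067⁶ = 22.135px
Difference: 22.135 − 18.222 = 3.913px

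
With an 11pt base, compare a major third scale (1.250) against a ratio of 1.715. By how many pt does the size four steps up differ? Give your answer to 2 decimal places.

68.30pt

Major third: 11.0 × 1.250⁴ = 26.8555pt
At 1.715: 11.0 × 1.715⁴ = 95.1588pt
Difference: 95.1588 − 26.8555 = 68.3033pt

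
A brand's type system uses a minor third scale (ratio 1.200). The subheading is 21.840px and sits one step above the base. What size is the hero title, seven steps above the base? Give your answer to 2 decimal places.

65.21px

21.840 × 1.200⁶ = 21.840 × 2.98598 ≈ 65.214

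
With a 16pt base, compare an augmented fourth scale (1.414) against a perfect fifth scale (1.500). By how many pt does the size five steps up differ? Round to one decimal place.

31.1pt

Augmented fourth: 16.0 × 1.414⁵ = 90.441pt
Perfect fifth: 16.0 × 1.500⁵ = 121.500pt
Difference: 121.500 − 90.441 = 31.059pt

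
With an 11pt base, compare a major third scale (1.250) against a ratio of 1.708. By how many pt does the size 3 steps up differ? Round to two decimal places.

33.33pt

Major third: 11.0 × 1.250³ = 21.4844pt
At 1.708: 11.0 × 1.708³ = 54.8096pt
Difference: 54.8096 − 21.4844 = 33.3252pt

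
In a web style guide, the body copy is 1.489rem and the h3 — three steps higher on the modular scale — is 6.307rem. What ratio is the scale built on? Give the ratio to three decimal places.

r³ = 6.307 / 1.489, so r = (6.307/1.489)^(1/3).
r = 4.2357^(1/3) ≈ 1.6180

1.618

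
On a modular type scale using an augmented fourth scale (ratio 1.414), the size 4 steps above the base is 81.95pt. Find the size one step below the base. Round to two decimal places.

Moving from step +4 to step -1 is 5 steps down, so divide by r⁵.
81.95 ÷ 1.414⁵ = 81.95 ÷ 5.65258 ≈ 14.498

14.50pt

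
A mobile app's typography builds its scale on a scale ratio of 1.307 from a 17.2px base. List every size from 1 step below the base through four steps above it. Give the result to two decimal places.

13.16px, 17.20px, 22.48px, 29.38px, 38.40px, 50.19px

Step -1: 17.2 ÷ 1.307 = 13.16
Step 0: 17.2px
Step 1: 17.2 × 1.307 = 22.48
Step 2: 17.2 × 1.307² = 29.38
Step 3: 17.2 × 1.307³ = 38.40
Step 4: 17.2 × 1.307⁴ = 50.19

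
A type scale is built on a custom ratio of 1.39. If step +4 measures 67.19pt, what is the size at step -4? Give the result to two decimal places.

The gap is -4 − (4) = -8 steps, so the factor is 1.39^-8.
67.19 ÷ 1.39⁸ = 67.19 ÷ 13.93537 ≈ 4.822

4.82pt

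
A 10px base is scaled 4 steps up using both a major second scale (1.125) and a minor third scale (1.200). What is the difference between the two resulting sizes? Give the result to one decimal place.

4.7px

Major second: 10.0 × 1.125⁴ = 16.018px
Minor third: 10.0 × 1.200⁴ = 20.736px
Difference: 20.736 − 16.018 = 4.718px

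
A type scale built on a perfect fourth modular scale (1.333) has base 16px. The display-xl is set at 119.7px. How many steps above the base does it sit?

1.333ⁿ = 119.7 / 16 = 7.4813
n = ln(7.4813) / ln(1.333) = 2.0124 / 0.2874 ≈ 7.00

7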